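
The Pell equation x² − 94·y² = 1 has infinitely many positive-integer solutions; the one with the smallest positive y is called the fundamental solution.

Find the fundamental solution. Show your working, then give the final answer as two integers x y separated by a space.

2143295 221064

[9; 1,2,3,1,1,…,2,1,18] for √94; ℓ=16 ⇒ convergent index 15
step 0: (9, 1)  from 9·(1,0) + (0,1)
step 1: (10, 1)  from 1·(9,1) + (1,0)
step 2: (29, 3)  from 2·(10,1) + (9,1)
step 3: (97, 10)  from 3·(29,3) + (10,1)
step 4: (126, 13)  from 1·(97,10) + (29,3)
step 5: (223, 23)  from 1·(126,13) + (97,10)
step 6: (1241, 128)  from 5·(223,23) + (126,13)
step 7: (1464, 151)  from 1·(1241,128) + (223,23)
step 8: (12953, 1336)  from 8·(1464,151) + (1241,128)
…
step 10: (85038, 8771)  from 5·(14417,1487) + (12953,1336)
step 11: (99455, 10258)  from 1·(85038,8771) + (14417,1487)
…
step 13: (652934, 67345)  from 3·(184493,19029) + (99455,10258)
step 14: (1490361, 153719)  from 2·(652934,67345) + (184493,19029)
step 15: (2143295, 221064)  from 1·(1490361,153719) + (652934,67345)
(x₁, y₁) = (2143295, 221064);  2143295² − 94·221064² = 1 ✓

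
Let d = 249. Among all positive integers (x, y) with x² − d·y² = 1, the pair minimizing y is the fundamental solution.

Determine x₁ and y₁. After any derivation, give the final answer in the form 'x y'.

8553815 542076

[15; 1,3,1,1,5,…,3,1,30] for √249; ℓ=16 ⇒ convergent index 15
step 0: (15, 1)  from 15·(1,0) + (0,1)
step 1: (16, 1)  from 1·(15,1) + (1,0)
step 2: (63, 4)  from 3·(16,1) + (15,1)
…
step 4: (142, 9)  from 1·(79,5) + (63,4)
step 5: (789, 50)  from 5·(142,9) + (79,5)
…
step 9: (113835, 7214)  from 3·(36751,2329) + (3582,227)
step 10: (150586, 9543)  from 1·(113835,7214) + (36751,2329)
step 11: (866765, 54929)  from 5·(150586,9543) + (113835,7214)
…
step 13: (1884116, 119401)  from 1·(1017351,64472) + (866765,54929)
step 14: (6669699, 422675)  from 3·(1884116,119401) + (1017351,64472)
step 15: (8553815, 542076)  from 1·(6669699,422675) + (1884116,119401)
(x₁, y₁) = (8553815, 542076);  8553815² − 249·542076² = 1 ✓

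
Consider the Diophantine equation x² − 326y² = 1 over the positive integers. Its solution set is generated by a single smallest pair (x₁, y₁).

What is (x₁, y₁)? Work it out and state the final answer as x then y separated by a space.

325 18

√326 = [18; 18,36, …], period ℓ=2 (even) → k=1
k=0  a_k=18  p_k/q_k = 18/1
k=1  a_k=18  p_k/q_k = 325/18
(x₁, y₁) = (325, 18);  325² − 326·18² = 1 ✓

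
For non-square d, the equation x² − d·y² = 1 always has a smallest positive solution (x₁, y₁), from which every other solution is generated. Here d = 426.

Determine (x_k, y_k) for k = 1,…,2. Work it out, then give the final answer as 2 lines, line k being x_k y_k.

88751 4300
15753480001 763258600

d=426: √d = [20; 1,1,1,3,2,6,2,3,1,1,1,40] (ℓ=12, even), read p_11/q_11
k=0  a_k=20  p_k/q_k = 20/1
k=1  a_k=1  p_k/q_k = 21/1
k=2  a_k=1  p_k/q_k = 41/2
k=3  a_k=1  p_k/q_k = 62/3
k=4  a_k=3  p_k/q_k = 227/11
k=5  a_k=2  p_k/q_k = 516/25
k=6  a_k=6  p_k/q_k = 3323/161
…
k=9  a_k=1  p_k/q_k = 31971/1549
k=10  a_k=1  p_k/q_k = 56780/2751
k=11  a_k=1  p_k/q_k = 88751/4300
fundamental: x₁=88751, y₁=4300  (since 7876740001 − 426·18490000 = 1)
(88751+4300√426)^2 = 15753480001 + 763258600√426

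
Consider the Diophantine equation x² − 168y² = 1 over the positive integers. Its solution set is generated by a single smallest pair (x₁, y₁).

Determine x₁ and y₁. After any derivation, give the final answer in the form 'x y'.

13 1

√168 → a₀=12, period (1,24); ℓ=2 even so k=1
k=0  a_k=12  p_k/q_k = 12/1
k=1  a_k=1  p_k/q_k = 13/1
→ (13, 1).  Check: 13²=169, 168·1²=168, difference 1.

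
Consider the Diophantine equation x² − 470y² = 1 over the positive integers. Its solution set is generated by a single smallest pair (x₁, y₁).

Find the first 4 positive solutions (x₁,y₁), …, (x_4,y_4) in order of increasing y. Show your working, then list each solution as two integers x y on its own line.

[21; 1,2,8,2,1,42] for √470; ℓ=6 ⇒ convergent index 5
step 0: (21, 1)  from 21·(1,0) + (0,1)
…
step 2: (65, 3)  from 2·(22,1) + (21,1)
…
step 4: (1149, 53)  from 2·(542,25) + (65,3)
step 5: (1691, 78)  from 1·(1149,53) + (542,25)
fundamental: x₁=1691, y₁=78  (since 2859481 − 470·6084 = 1)
k=2:  x_2 = 1691·1691+470·78·78 = 5718961,  y_2 = 1691·78+78·1691 = 263796
k=3:  x_3 = 1691·5718961+470·78·263796 = 19341524411,  y_3 = 1691·263796+78·5718961 = 892157994
k=4:  x_4 = 1691·19341524411+470·78·892157994 = 65413029839041,  y_4 = 1691·892157994+78·19341524411 = 3017278071912

1691 78
5718961 263796
19341524411 892157994
65413029839041 3017278071912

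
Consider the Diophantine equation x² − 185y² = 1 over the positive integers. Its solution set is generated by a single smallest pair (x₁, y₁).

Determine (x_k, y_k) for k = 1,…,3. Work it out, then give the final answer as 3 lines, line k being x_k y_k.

9249 680
171088001 12578640
3164785833249 232679682040

[13; 1,1,1,1,26] for √185; ℓ=5 ⇒ convergent index 9
a_0=13:  p_0=13·1+0=13,  q_0=13·0+1=1
…
a_6=1:  p_6=1·1809+68=1877,  q_6=1·133+5=138
a_7=1:  p_7=1·1877+1809=3686,  q_7=1·138+133=271
a_8=1:  p_8=1·3686+1877=5563,  q_8=1·271+138=409
a_9=1:  p_9=1·5563+3686=9249,  q_9=1·409+271=680
fundamental: x₁=9249, y₁=680  (since 85544001 − 185·462400 = 1)
n=2: (9249,680)∘(9249,680) = (9249·9249+185·680·680, 9249·680+680·9249) = (171088001,12578640)
n=3: (171088001,12578640)∘(9249,680) = (9249·171088001+185·680·12578640, 9249·12578640+680·171088001) = (3164785833249,232679682040)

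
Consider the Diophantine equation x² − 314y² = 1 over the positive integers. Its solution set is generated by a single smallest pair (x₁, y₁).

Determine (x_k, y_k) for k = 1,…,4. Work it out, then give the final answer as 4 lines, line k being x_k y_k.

d=314: √d = [17; 1,2,1,1,2,1,34] (ℓ=7, odd), read p_13/q_13
i=0: a=17 ⇒ p=17, q=1
i=1: a=1 ⇒ p=18, q=1
i=2: a=2 ⇒ p=53, q=3
…
i=6: a=1 ⇒ p=443, q=25
…
i=12: a=2 ⇒ p=282617, q=15949
i=13: a=1 ⇒ p=392499, q=22150
→ (392499, 22150).  Check: 392499²=154055465001, 314·22150²=154055465000, difference 1.
k=2:  x_2 = 392499·392499+314·22150·22150 = 308110930001,  y_2 = 392499·22150+22150·392499 = 17387705700
k=3:  x_3 = 392499·308110930001+314·22150·17387705700 = 241866463828532499,  y_3 = 392499·17387705700+22150·308110930001 = 13649314199066450
k=4:  x_4 = 392499·241866463828532499+314·22150·13649314199066450 = 189864690372162243720001,  y_4 = 392499·13649314199066450+22150·241866463828532499 = 10714684347621377411400

392499 22150
308110930001 17387705700
241866463828532499 13649314199066450
189864690372162243720001 10714684347621377411400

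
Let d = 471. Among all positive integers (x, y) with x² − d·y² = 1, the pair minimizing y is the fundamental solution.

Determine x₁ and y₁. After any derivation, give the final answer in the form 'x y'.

d=471: √d = [21; 1,2,2,1,3,…,2,1,42] (ℓ=14, even), read p_13/q_13
a_0=21:  p_0=21·1+0=21,  q_0=21·0+1=1
…
a_2=2:  p_2=2·22+21=65,  q_2=2·1+1=3
…
a_4=1:  p_4=1·152+65=217,  q_4=1·7+3=10
a_5=3:  p_5=3·217+152=803,  q_5=3·10+7=37
…
a_8=4:  p_8=4·48809+3429=198665,  q_8=4·2249+158=9154
a_9=3:  p_9=3·198665+48809=644804,  q_9=3·9154+2249=29711
…
a_11=2:  p_11=2·843469+644804=2331742,  q_11=2·38865+29711=107441
a_12=2:  p_12=2·2331742+843469=5506953,  q_12=2·107441+38865=253747
a_13=1:  p_13=1·5506953+2331742=7838695,  q_13=1·253747+107441=361188
(x₁, y₁) = (7838695, 361188);  7838695² − 471·361188² = 1 ✓

7838695 361188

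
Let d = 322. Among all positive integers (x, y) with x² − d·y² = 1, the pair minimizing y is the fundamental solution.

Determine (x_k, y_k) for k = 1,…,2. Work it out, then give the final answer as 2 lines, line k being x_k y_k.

323 18
208657 11628

d=322: √d = [17; 1,16,1,34] (ℓ=4, even), read p_3/q_3
i=0: a=17 ⇒ p=17, q=1
…
i=2: a=16 ⇒ p=305, q=17
i=3: a=1 ⇒ p=323, q=18
→ (323, 18).  Check: 323²=104329, 322·18²=104328, difference 1.
n=2: (323,18)∘(323,18) = (323·323+322·18·18, 323·18+18·323) = (208657,11628)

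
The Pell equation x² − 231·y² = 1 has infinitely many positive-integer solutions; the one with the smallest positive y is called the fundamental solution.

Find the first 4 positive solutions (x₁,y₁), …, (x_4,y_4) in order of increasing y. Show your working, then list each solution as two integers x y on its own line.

√231 = [15; 5,30, …], period ℓ=2 (even) → k=1
k=0  a_k=15  p_k/q_k = 15/1
k=1  a_k=5  p_k/q_k = 76/5
→ (76, 5).  Check: 76²=5776, 231·5²=5775, difference 1.
(x_2, y_2) = (76·76 + 231·5·5, 76·5 + 5·76) = (11551, 760)
(x_3, y_3) = (76·11551 + 231·5·760, 76·760 + 5·11551) = (1755676, 115515)
(x_4, y_4) = (76·1755676 + 231·5·115515, 76·115515 + 5·1755676) = (266851201, 17557520)

76 5
11551 760
1755676 115515
266851201 17557520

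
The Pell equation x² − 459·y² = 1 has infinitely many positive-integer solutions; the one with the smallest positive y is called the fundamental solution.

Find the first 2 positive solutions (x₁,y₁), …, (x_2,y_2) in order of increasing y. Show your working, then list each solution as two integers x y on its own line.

499850 23331
499700044999 23324000700

√459 = [21; 2,2,1,4,21,4,1,2,2,42, …], period ℓ=10 (even) → k=9
k=0  a_k=21  p_k/q_k = 21/1
k=1  a_k=2  p_k/q_k = 43/2
k=2  a_k=2  p_k/q_k = 107/5
…
k=4  a_k=4  p_k/q_k = 707/33
k=5  a_k=21  p_k/q_k = 14997/700
…
k=8  a_k=2  p_k/q_k = 212079/9899
k=9  a_k=2  p_k/q_k = 499850/23331
→ (499850, 23331).  Check: 499850²=249850022500, 459·23331²=249850022499, difference 1.
(499850+23331√459)^2 = 499700044999 + 23324000700√459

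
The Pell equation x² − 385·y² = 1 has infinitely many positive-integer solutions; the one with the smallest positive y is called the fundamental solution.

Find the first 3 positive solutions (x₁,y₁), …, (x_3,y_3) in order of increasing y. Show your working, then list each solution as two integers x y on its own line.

√385 = [19; 1,1,1,1,1,…,1,1,38, …], period ℓ=16 (even) → k=15
a_0=19:  p_0=19·1+0=19,  q_0=19·0+1=1
…
a_2=1:  p_2=1·20+19=39,  q_2=1·1+1=2
…
a_4=1:  p_4=1·59+39=98,  q_4=1·3+2=5
…
a_7=1:  p_7=1·569+157=726,  q_7=1·29+8=37
a_8=2:  p_8=2·726+569=2021,  q_8=2·37+29=103
a_9=1:  p_9=1·2021+726=2747,  q_9=1·103+37=140
a_10=3:  p_10=3·2747+2021=10262,  q_10=3·140+103=523
…
a_12=1:  p_12=1·13009+10262=23271,  q_12=1·663+523=1186
a_13=1:  p_13=1·23271+13009=36280,  q_13=1·1186+663=1849
a_14=1:  p_14=1·36280+23271=59551,  q_14=1·1849+1186=3035
a_15=1:  p_15=1·59551+36280=95831,  q_15=1·3035+1849=4884
fundamental: x₁=95831, y₁=4884  (since 9183580561 − 385·23853456 = 1)
(95831+4884√385)^2 = 18367161121 + 936077208√385
(95831+4884√385)^3 = 3520286834677271 + 179410429834812√385

95831 4884
18367161121 936077208
3520286834677271 179410429834812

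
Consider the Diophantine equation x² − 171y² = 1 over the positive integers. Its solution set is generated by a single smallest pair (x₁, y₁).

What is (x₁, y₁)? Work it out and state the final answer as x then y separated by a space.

170 13

d=171: √d = [13; 13,26] (ℓ=2, even), read p_1/q_1
a_0=13:  p_0=13·1+0=13,  q_0=13·0+1=1
a_1=13:  p_1=13·13+1=170,  q_1=13·1+0=13
fundamental: x₁=170, y₁=13  (since 28900 − 171·169 = 1)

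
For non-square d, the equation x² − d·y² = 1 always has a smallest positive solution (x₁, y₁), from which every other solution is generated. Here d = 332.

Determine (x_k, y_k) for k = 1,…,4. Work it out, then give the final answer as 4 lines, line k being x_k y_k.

13447 738
361643617 19847772
9726043422151 533785979430
261572211433685377 14355640110942648

[18; 4,1,1,8,1,1,4,36] for √332; ℓ=8 ⇒ convergent index 7
a_0=18:  p_0=18·1+0=18,  q_0=18·0+1=1
…
a_2=1:  p_2=1·73+18=91,  q_2=1·4+1=5
a_3=1:  p_3=1·91+73=164,  q_3=1·5+4=9
…
a_5=1:  p_5=1·1403+164=1567,  q_5=1·77+9=86
a_6=1:  p_6=1·1567+1403=2970,  q_6=1·86+77=163
a_7=4:  p_7=4·2970+1567=13447,  q_7=4·163+86=738
(x₁, y₁) = (13447, 738);  13447² − 332·738² = 1 ✓
k=2:  x_2 = 13447·13447+332·738·738 = 361643617,  y_2 = 13447·738+738·13447 = 19847772
k=3:  x_3 = 13447·361643617+332·738·19847772 = 9726043422151,  y_3 = 13447·19847772+738·361643617 = 533785979430
k=4:  x_4 = 13447·9726043422151+332·738·533785979430 = 261572211433685377,  y_4 = 13447·533785979430+738·9726043422151 = 14355640110942648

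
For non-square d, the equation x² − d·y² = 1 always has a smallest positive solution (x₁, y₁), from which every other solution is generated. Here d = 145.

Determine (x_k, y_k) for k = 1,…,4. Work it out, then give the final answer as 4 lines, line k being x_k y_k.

[12; 24] for √145; ℓ=1 ⇒ convergent index 1
step 0: (12, 1)  from 12·(1,0) + (0,1)
step 1: (289, 24)  from 24·(12,1) + (1,0)
(x₁, y₁) = (289, 24);  289² − 145·24² = 1 ✓
k=2:  x_2 = 289·289+145·24·24 = 167041,  y_2 = 289·24+24·289 = 13872
k=3:  x_3 = 289·167041+145·24·13872 = 96549409,  y_3 = 289·13872+24·167041 = 8017992
k=4:  x_4 = 289·96549409+145·24·8017992 = 55805391361,  y_4 = 289·8017992+24·96549409 = 4634385504

289 24
167041 13872
96549409 8017992
55805391361 4634385504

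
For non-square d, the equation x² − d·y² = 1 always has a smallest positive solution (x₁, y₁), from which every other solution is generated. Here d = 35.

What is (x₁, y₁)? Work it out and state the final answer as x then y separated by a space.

[5; 1,10] for √35; ℓ=2 ⇒ convergent index 1
k=0  a_k=5  p_k/q_k = 5/1
k=1  a_k=1  p_k/q_k = 6/1
(x₁, y₁) = (6, 1);  6² − 35·1² = 1 ✓

6 1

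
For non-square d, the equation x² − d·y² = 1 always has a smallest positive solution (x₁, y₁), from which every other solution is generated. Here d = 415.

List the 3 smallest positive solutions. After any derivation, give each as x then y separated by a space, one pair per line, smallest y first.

18412804 903849
678062702284831 33284788965192
24970071273761872339444 1225732590794885332887

d=415: √d = [20; 2,1,2,4,6,…,1,2,40] (ℓ=16, even), read p_15/q_15
k=0  a_k=20  p_k/q_k = 20/1
k=1  a_k=2  p_k/q_k = 41/2
k=2  a_k=1  p_k/q_k = 61/3
k=3  a_k=2  p_k/q_k = 163/8
k=4  a_k=4  p_k/q_k = 713/35
k=5  a_k=6  p_k/q_k = 4441/218
k=6  a_k=1  p_k/q_k = 5154/253
…
k=8  a_k=3  p_k/q_k = 33939/1666
k=9  a_k=1  p_k/q_k = 43534/2137
k=10  a_k=1  p_k/q_k = 77473/3803
k=11  a_k=6  p_k/q_k = 508372/24955
…
k=13  a_k=2  p_k/q_k = 4730294/232201
k=14  a_k=1  p_k/q_k = 6841255/335824
k=15  a_k=2  p_k/q_k = 18412804/903849
(x₁, y₁) = (18412804, 903849);  18412804² − 415·903849² = 1 ✓
n=2: (18412804,903849)∘(18412804,903849) = (18412804·18412804+415·903849·903849, 18412804·903849+903849·18412804) = (678062702284831,33284788965192)
n=3: (678062702284831,33284788965192)∘(18412804,903849) = (18412804·678062702284831+415·903849·33284788965192, 18412804·33284788965192+903849·678062702284831) = (24970071273761872339444,1225732590794885332887)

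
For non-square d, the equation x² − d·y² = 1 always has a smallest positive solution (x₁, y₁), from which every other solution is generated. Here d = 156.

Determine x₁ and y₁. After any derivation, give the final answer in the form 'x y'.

√156 = [12; 2,24, …], period ℓ=2 (even) → k=1
k=0  a_k=12  p_k/q_k = 12/1
k=1  a_k=2  p_k/q_k = 25/2
→ (25, 2).  Check: 25²=625, 156·2²=624, difference 1.

25 2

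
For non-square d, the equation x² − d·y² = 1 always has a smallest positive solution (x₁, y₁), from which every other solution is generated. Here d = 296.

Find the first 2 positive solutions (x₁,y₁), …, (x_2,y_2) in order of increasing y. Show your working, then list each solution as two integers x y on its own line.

√296 → a₀=17, period (4,1,7,1,4,34); ℓ=6 even so k=5
i=0: a=17 ⇒ p=17, q=1
…
i=2: a=1 ⇒ p=86, q=5
i=3: a=7 ⇒ p=671, q=39
i=4: a=1 ⇒ p=757, q=44
i=5: a=4 ⇒ p=3699, q=215
fundamental: x₁=3699, y₁=215  (since 13682601 − 296·46225 = 1)
k=2:  x_2 = 3699·3699+296·215·215 = 27365201,  y_2 = 3699·215+215·3699 = 1590570

3699 215
27365201 1590570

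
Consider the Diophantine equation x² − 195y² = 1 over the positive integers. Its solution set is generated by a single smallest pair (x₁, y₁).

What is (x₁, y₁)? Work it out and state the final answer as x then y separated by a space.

14 1

d=195: √d = [13; 1,26] (ℓ=2, even), read p_1/q_1
step 0: (13, 1)  from 13·(1,0) + (0,1)
step 1: (14, 1)  from 1·(13,1) + (1,0)
fundamental: x₁=14, y₁=1  (since 196 − 195·1 = 1)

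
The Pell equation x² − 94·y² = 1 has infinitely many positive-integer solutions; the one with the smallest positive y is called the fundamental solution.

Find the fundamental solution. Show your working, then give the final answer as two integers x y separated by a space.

2143295 221064

d=94: √d = [9; 1,2,3,1,1,…,2,1,18] (ℓ=16, even), read p_15/q_15
step 0: (9, 1)  from 9·(1,0) + (0,1)
step 1: (10, 1)  from 1·(9,1) + (1,0)
step 2: (29, 3)  from 2·(10,1) + (9,1)
step 3: (97, 10)  from 3·(29,3) + (10,1)
step 4: (126, 13)  from 1·(97,10) + (29,3)
…
step 7: (1464, 151)  from 1·(1241,128) + (223,23)
step 8: (12953, 1336)  from 8·(1464,151) + (1241,128)
…
step 10: (85038, 8771)  from 5·(14417,1487) + (12953,1336)
…
step 13: (652934, 67345)  from 3·(184493,19029) + (99455,10258)
step 14: (1490361, 153719)  from 2·(652934,67345) + (184493,19029)
step 15: (2143295, 221064)  from 1·(1490361,153719) + (652934,67345)
→ (2143295, 221064).  Check: 2143295²=4593713457025, 94·221064²=4593713457024, difference 1.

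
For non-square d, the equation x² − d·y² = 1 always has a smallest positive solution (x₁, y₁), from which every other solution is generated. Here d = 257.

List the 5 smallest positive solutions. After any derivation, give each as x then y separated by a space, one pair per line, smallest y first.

513 32
526337 32832
540021249 33685600
554061275137 34561392768
568466328269313 35459955294368

√257 = [16; 32, …], period ℓ=1 (odd) → k=1
step 0: (16, 1)  from 16·(1,0) + (0,1)
step 1: (513, 32)  from 32·(16,1) + (1,0)
fundamental: x₁=513, y₁=32  (since 263169 − 257·1024 = 1)
(513+32√257)^2 = 526337 + 32832√257
(513+32√257)^3 = 540021249 + 33685600√257
(513+32√257)^4 = 554061275137 + 34561392768√257
(513+32√257)^5 = 568466328269313 + 35459955294368√257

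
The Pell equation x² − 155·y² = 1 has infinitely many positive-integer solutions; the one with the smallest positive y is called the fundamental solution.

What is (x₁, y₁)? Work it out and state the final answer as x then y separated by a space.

d=155: √d = [12; 2,4,2,24] (ℓ=4, even), read p_3/q_3
a_0=12:  p_0=12·1+0=12,  q_0=12·0+1=1
…
a_2=4:  p_2=4·25+12=112,  q_2=4·2+1=9
a_3=2:  p_3=2·112+25=249,  q_3=2·9+2=20
(x₁, y₁) = (249, 20);  249² − 155·20² = 1 ✓

249 20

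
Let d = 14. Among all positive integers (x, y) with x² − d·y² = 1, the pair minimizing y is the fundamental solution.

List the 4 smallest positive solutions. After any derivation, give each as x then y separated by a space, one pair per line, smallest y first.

[3; 1,2,1,6] for √14; ℓ=4 ⇒ convergent index 3
a_0=3:  p_0=3·1+0=3,  q_0=3·0+1=1
a_1=1:  p_1=1·3+1=4,  q_1=1·1+0=1
a_2=2:  p_2=2·4+3=11,  q_2=2·1+1=3
a_3=1:  p_3=1·11+4=15,  q_3=1·3+1=4
(x₁, y₁) = (15, 4);  15² − 14·4² = 1 ✓
(x_2, y_2) = (15·15 + 14·4·4, 15·4 + 4·15) = (449, 120)
(x_3, y_3) = (15·449 + 14·4·120, 15·120 + 4·449) = (13455, 3596)
(x_4, y_4) = (15·13455 + 14·4·3596, 15·3596 + 4·13455) = (403201, 107760)

15 4
449 120
13455 3596
403201 107760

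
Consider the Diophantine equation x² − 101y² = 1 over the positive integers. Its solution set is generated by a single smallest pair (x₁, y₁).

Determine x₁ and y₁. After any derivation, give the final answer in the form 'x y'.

201 20

[10; 20] for √101; ℓ=1 ⇒ convergent index 1
i=0: a=10 ⇒ p=10, q=1
i=1: a=20 ⇒ p=201, q=20
fundamental: x₁=201, y₁=20  (since 40401 − 101·400 = 1)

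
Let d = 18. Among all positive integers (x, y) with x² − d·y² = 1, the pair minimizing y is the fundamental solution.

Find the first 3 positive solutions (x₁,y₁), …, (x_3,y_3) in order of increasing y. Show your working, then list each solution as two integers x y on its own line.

√18 → a₀=4, period (4,8); ℓ=2 even so k=1
step 0: (4, 1)  from 4·(1,0) + (0,1)
step 1: (17, 4)  from 4·(4,1) + (1,0)
→ (17, 4).  Check: 17²=289, 18·4²=288, difference 1.
(17+4√18)^2 = 577 + 136√18
(17+4√18)^3 = 19601 + 4620√18

17 4
577 136
19601 4620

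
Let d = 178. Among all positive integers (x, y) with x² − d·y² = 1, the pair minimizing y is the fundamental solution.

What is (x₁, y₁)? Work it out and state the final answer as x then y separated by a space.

1601 120

d=178: √d = [13; 2,1,12,1,2,26] (ℓ=6, even), read p_5/q_5
i=0: a=13 ⇒ p=13, q=1
i=1: a=2 ⇒ p=27, q=2
…
i=3: a=12 ⇒ p=507, q=38
i=4: a=1 ⇒ p=547, q=41
i=5: a=2 ⇒ p=1601, q=120
fundamental: x₁=1601, y₁=120  (since 2563201 − 178·14400 = 1)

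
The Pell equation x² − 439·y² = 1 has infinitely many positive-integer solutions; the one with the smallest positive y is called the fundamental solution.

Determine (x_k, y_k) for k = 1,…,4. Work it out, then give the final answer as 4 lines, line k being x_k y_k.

√439 → a₀=20, period (1,19,1,40); ℓ=4 even so k=3
i=0: a=20 ⇒ p=20, q=1
i=1: a=1 ⇒ p=21, q=1
i=2: a=19 ⇒ p=419, q=20
i=3: a=1 ⇒ p=440, q=21
fundamental: x₁=440, y₁=21  (since 193600 − 439·441 = 1)
(440+21√439)^2 = 387199 + 18480√439
(440+21√439)^3 = 340734680 + 16262379√439
(440+21√439)^4 = 299846131201 + 14310875040√439

440 21
387199 18480
340734680 16262379
299846131201 14310875040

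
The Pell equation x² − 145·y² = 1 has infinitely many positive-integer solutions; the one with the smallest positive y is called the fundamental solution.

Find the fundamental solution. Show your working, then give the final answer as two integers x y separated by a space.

289 24

√145 → a₀=12, period (24); ℓ=1 odd so k=1
step 0: (12, 1)  from 12·(1,0) + (0,1)
step 1: (289, 24)  from 24·(12,1) + (1,0)
→ (289, 24).  Check: 289²=83521, 145·24²=83520, difference 1.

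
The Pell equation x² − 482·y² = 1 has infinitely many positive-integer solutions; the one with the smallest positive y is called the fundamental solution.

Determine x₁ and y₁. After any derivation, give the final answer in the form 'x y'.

d=482: √d = [21; 1,20,1,42] (ℓ=4, even), read p_3/q_3
k=0  a_k=21  p_k/q_k = 21/1
…
k=2  a_k=20  p_k/q_k = 461/21
k=3  a_k=1  p_k/q_k = 483/22
fundamental: x₁=483, y₁=22  (since 233289 − 482·484 = 1)

483 22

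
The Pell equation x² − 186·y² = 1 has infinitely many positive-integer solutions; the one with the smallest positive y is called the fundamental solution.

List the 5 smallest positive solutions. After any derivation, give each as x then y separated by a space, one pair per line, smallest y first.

√186 = [13; 1,1,1,3,4,3,1,1,1,26, …], period ℓ=10 (even) → k=9
k=0  a_k=13  p_k/q_k = 13/1
…
k=3  a_k=1  p_k/q_k = 41/3
k=4  a_k=3  p_k/q_k = 150/11
…
k=7  a_k=1  p_k/q_k = 2714/199
k=8  a_k=1  p_k/q_k = 4787/351
k=9  a_k=1  p_k/q_k = 7501/550
(x₁, y₁) = (7501, 550);  7501² − 186·550² = 1 ✓
n=2: (7501,550)∘(7501,550) = (7501·7501+186·550·550, 7501·550+550·7501) = (112530001,8251100)
n=3: (112530001,8251100)∘(7501,550) = (7501·112530001+186·550·8251100, 7501·8251100+550·112530001) = (1688175067501,123783001650)
n=4: (1688175067501,123783001650)∘(7501,550) = (7501·1688175067501+186·550·123783001650, 7501·123783001650+550·1688175067501) = (25326002250120001,1856992582502200)
n=5: (25326002250120001,1856992582502200)∘(7501,550) = (7501·25326002250120001+186·550·1856992582502200, 7501·1856992582502200+550·25326002250120001) = (379940684068125187501,27858602598915002750)

7501 550
112530001 8251100
1688175067501 123783001650
25326002250120001 1856992582502200
379940684068125187501 27858602598915002750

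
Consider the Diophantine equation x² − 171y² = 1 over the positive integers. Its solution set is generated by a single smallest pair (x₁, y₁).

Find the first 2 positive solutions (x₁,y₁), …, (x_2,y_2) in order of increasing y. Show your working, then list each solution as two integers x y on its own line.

170 13
57799 4420

[13; 13,26] for √171; ℓ=2 ⇒ convergent index 1
k=0  a_k=13  p_k/q_k = 13/1
k=1  a_k=13  p_k/q_k = 170/13
(x₁, y₁) = (170, 13);  170² − 171·13² = 1 ✓
n=2: (170,13)∘(170,13) = (170·170+171·13·13, 170·13+13·170) = (57799,4420)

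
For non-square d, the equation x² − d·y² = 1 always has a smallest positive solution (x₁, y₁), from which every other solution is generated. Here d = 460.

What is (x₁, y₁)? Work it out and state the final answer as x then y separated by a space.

2535751 118230

√460 → a₀=21, period (2,4,3,1,2,10,2,1,3,4,2,42); ℓ=12 even so k=11
step 0: (21, 1)  from 21·(1,0) + (0,1)
…
step 2: (193, 9)  from 4·(43,2) + (21,1)
step 3: (622, 29)  from 3·(193,9) + (43,2)
…
step 5: (2252, 105)  from 2·(815,38) + (622,29)
…
step 10: (1135029, 52921)  from 4·(265693,12388) + (72257,3369)
step 11: (2535751, 118230)  from 2·(1135029,52921) + (265693,12388)
→ (2535751, 118230).  Check: 2535751²=6430033134001, 460·118230²=6430033134000, difference 1.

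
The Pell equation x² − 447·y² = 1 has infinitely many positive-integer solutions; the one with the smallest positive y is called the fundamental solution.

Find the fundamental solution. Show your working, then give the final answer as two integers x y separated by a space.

[21; 7,42] for √447; ℓ=2 ⇒ convergent index 1
a_0=21:  p_0=21·1+0=21,  q_0=21·0+1=1
a_1=7:  p_1=7·21+1=148,  q_1=7·1+0=7
(x₁, y₁) = (148, 7);  148² − 447·7² = 1 ✓

148 7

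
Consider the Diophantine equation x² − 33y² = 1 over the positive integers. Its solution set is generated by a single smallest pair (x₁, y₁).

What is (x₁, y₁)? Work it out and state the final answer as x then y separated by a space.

23 4

√33 = [5; 1,2,1,10, …], period ℓ=4 (even) → k=3
step 0: (5, 1)  from 5·(1,0) + (0,1)
step 1: (6, 1)  from 1·(5,1) + (1,0)
step 2: (17, 3)  from 2·(6,1) + (5,1)
step 3: (23, 4)  from 1·(17,3) + (6,1)
→ (23, 4).  Check: 23²=529, 33·4²=528, difference 1.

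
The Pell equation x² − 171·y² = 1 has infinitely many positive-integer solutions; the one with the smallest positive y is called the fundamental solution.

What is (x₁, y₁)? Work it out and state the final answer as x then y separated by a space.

170 13

[13; 13,26] for √171; ℓ=2 ⇒ convergent index 1
k=0  a_k=13  p_k/q_k = 13/1
k=1  a_k=13  p_k/q_k = 170/13
→ (170, 13).  Check: 170²=28900, 171·13²=28899, difference 1.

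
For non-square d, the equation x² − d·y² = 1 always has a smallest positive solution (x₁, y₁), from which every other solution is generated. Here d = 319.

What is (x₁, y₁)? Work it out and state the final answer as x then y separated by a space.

12901780 722361

√319 → a₀=17, period (1,6,5,1,4,…,6,1,34); ℓ=14 even so k=13
i=0: a=17 ⇒ p=17, q=1
…
i=2: a=6 ⇒ p=125, q=7
…
i=5: a=4 ⇒ p=3715, q=208
i=6: a=3 ⇒ p=11913, q=667
…
i=8: a=3 ⇒ p=58797, q=3292
i=9: a=4 ⇒ p=250816, q=14043
…
i=11: a=5 ⇒ p=1798881, q=100718
i=12: a=6 ⇒ p=11102899, q=621643
i=13: a=1 ⇒ p=12901780, q=722361
→ (12901780, 722361).  Check: 12901780²=166455927168400, 319·722361²=166455927168399, difference 1.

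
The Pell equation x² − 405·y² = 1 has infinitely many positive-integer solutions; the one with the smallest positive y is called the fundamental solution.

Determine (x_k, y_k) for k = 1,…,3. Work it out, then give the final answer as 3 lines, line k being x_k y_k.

√405 → a₀=20, period (8,40); ℓ=2 even so k=1
a_0=20:  p_0=20·1+0=20,  q_0=20·0+1=1
a_1=8:  p_1=8·20+1=161,  q_1=8·1+0=8
(x₁, y₁) = (161, 8);  161² − 405·8² = 1 ✓
(x_2, y_2) = (161·161 + 405·8·8, 161·8 + 8·161) = (51841, 2576)
(x_3, y_3) = (161·51841 + 405·8·2576, 161·2576 + 8·51841) = (16692641, 829464)

161 8
51841 2576
16692641 829464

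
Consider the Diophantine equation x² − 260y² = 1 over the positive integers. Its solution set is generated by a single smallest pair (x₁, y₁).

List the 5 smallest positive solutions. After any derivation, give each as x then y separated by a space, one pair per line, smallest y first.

[16; 8,32] for √260; ℓ=2 ⇒ convergent index 1
step 0: (16, 1)  from 16·(1,0) + (0,1)
step 1: (129, 8)  from 8·(16,1) + (1,0)
fundamental: x₁=129, y₁=8  (since 16641 − 260·64 = 1)
n=2: (129,8)∘(129,8) = (129·129+260·8·8, 129·8+8·129) = (33281,2064)
n=3: (33281,2064)∘(129,8) = (129·33281+260·8·2064, 129·2064+8·33281) = (8586369,532504)
n=4: (8586369,532504)∘(129,8) = (129·8586369+260·8·532504, 129·532504+8·8586369) = (2215249921,137383968)
n=5: (2215249921,137383968)∘(129,8) = (129·2215249921+260·8·137383968, 129·137383968+8·2215249921) = (571525893249,35444531240)

129 8
33281 2064
8586369 532504
2215249921 137383968
571525893249 35444531240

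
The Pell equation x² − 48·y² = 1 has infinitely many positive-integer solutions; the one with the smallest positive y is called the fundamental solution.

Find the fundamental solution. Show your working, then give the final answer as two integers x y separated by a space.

√48 → a₀=6, period (1,12); ℓ=2 even so k=1
step 0: (6, 1)  from 6·(1,0) + (0,1)
step 1: (7, 1)  from 1·(6,1) + (1,0)
fundamental: x₁=7, y₁=1  (since 49 − 48·1 = 1)

7 1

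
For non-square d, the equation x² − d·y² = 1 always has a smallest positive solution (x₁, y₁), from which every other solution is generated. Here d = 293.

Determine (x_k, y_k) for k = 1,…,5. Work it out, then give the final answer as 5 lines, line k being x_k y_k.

12320649 719780
303596783562401 17736313474440
7481018815602612315849 437045785745090703340
184342013978870716056521769601 10769375446188914321717060880
4542426500373511536803322165613266249 265371389643423565052112223737518900

√293 = [17; 8,1,1,8,34, …], period ℓ=5 (odd) → k=9
step 0: (17, 1)  from 17·(1,0) + (0,1)
step 1: (137, 8)  from 8·(17,1) + (1,0)
step 2: (154, 9)  from 1·(137,8) + (17,1)
step 3: (291, 17)  from 1·(154,9) + (137,8)
step 4: (2482, 145)  from 8·(291,17) + (154,9)
step 5: (84679, 4947)  from 34·(2482,145) + (291,17)
step 6: (679914, 39721)  from 8·(84679,4947) + (2482,145)
…
step 8: (1444507, 84389)  from 1·(764593,44668) + (679914,39721)
step 9: (12320649, 719780)  from 8·(1444507,84389) + (764593,44668)
(x₁, y₁) = (12320649, 719780);  12320649² − 293·719780² = 1 ✓
n=2: (12320649,719780)∘(12320649,719780) = (12320649·12320649+293·719780·719780, 12320649·719780+719780·12320649) = (303596783562401,17736313474440)
n=3: (303596783562401,17736313474440)∘(12320649,719780) = (12320649·303596783562401+293·719780·17736313474440, 12320649·17736313474440+719780·303596783562401) = (7481018815602612315849,437045785745090703340)
n=4: (7481018815602612315849,437045785745090703340)∘(12320649,719780) = (12320649·7481018815602612315849+293·719780·437045785745090703340, 12320649·437045785745090703340+719780·7481018815602612315849) = (184342013978870716056521769601,10769375446188914321717060880)
n=5: (184342013978870716056521769601,10769375446188914321717060880)∘(12320649,719780) = (12320649·184342013978870716056521769601+293·719780·10769375446188914321717060880, 12320649·10769375446188914321717060880+719780·184342013978870716056521769601) = (4542426500373511536803322165613266249,265371389643423565052112223737518900)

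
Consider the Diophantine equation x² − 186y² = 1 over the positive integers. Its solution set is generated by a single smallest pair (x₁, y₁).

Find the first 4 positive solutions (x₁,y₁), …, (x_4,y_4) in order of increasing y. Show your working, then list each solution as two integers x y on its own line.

[13; 1,1,1,3,4,3,1,1,1,26] for √186; ℓ=10 ⇒ convergent index 9
step 0: (13, 1)  from 13·(1,0) + (0,1)
step 1: (14, 1)  from 1·(13,1) + (1,0)
step 2: (27, 2)  from 1·(14,1) + (13,1)
…
step 7: (2714, 199)  from 1·(2073,152) + (641,47)
step 8: (4787, 351)  from 1·(2714,199) + (2073,152)
step 9: (7501, 550)  from 1·(4787,351) + (2714,199)
fundamental: x₁=7501, y₁=550  (since 56265001 − 186·302500 = 1)
n=2: (7501,550)∘(7501,550) = (7501·7501+186·550·550, 7501·550+550·7501) = (112530001,8251100)
n=3: (112530001,8251100)∘(7501,550) = (7501·112530001+186·550·8251100, 7501·8251100+550·112530001) = (1688175067501,123783001650)
n=4: (1688175067501,123783001650)∘(7501,550) = (7501·1688175067501+186·550·123783001650, 7501·123783001650+550·1688175067501) = (25326002250120001,1856992582502200)

7501 550
112530001 8251100
1688175067501 123783001650
25326002250120001 1856992582502200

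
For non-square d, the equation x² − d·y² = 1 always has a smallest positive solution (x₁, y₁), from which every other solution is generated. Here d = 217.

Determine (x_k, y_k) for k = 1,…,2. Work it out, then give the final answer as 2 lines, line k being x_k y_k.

√217 = [14; 1,2,1,2,1,…,2,1,28, …], period ℓ=16 (even) → k=15
a_0=14:  p_0=14·1+0=14,  q_0=14·0+1=1
a_1=1:  p_1=1·14+1=15,  q_1=1·1+0=1
a_2=2:  p_2=2·15+14=44,  q_2=2·1+1=3
a_3=1:  p_3=1·44+15=59,  q_3=1·3+1=4
a_4=2:  p_4=2·59+44=162,  q_4=2·4+3=11
a_5=1:  p_5=1·162+59=221,  q_5=1·11+4=15
a_6=1:  p_6=1·221+162=383,  q_6=1·15+11=26
a_7=9:  p_7=9·383+221=3668,  q_7=9·26+15=249
…
a_9=9:  p_9=9·15055+3668=139163,  q_9=9·1022+249=9447
…
a_11=1:  p_11=1·154218+139163=293381,  q_11=1·10469+9447=19916
a_12=2:  p_12=2·293381+154218=740980,  q_12=2·19916+10469=50301
a_13=1:  p_13=1·740980+293381=1034361,  q_13=1·50301+19916=70217
a_14=2:  p_14=2·1034361+740980=2809702,  q_14=2·70217+50301=190735
a_15=1:  p_15=1·2809702+1034361=3844063,  q_15=1·190735+70217=260952
fundamental: x₁=3844063, y₁=260952  (since 14776820347969 − 217·68095946304 = 1)
k=2:  x_2 = 3844063·3844063+217·260952·260952 = 29553640695937,  y_2 = 3844063·260952+260952·3844063 = 2006231855952

3844063 260952
29553640695937 2006231855952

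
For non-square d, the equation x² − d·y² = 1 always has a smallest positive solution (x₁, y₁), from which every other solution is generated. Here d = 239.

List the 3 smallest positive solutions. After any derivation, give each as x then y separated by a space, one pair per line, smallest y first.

√239 = [15; 2,5,1,2,4,15,4,2,1,5,2,30, …], period ℓ=12 (even) → k=11
a_0=15:  p_0=15·1+0=15,  q_0=15·0+1=1
…
a_2=5:  p_2=5·31+15=170,  q_2=5·2+1=11
a_3=1:  p_3=1·170+31=201,  q_3=1·11+2=13
a_4=2:  p_4=2·201+170=572,  q_4=2·13+11=37
…
a_6=15:  p_6=15·2489+572=37907,  q_6=15·161+37=2452
a_7=4:  p_7=4·37907+2489=154117,  q_7=4·2452+161=9969
…
a_10=5:  p_10=5·500258+346141=2847431,  q_10=5·32359+22390=184185
a_11=2:  p_11=2·2847431+500258=6195120,  q_11=2·184185+32359=400729
(x₁, y₁) = (6195120, 400729);  6195120² − 239·400729² = 1 ✓
(6195120+400729√239)^2 = 76759023628799 + 4965128484960√239
(6195120+400729√239)^3 = 951062724926484326640 + 61519133559490389671√239

6195120 400729
76759023628799 4965128484960
951062724926484326640 61519133559490389671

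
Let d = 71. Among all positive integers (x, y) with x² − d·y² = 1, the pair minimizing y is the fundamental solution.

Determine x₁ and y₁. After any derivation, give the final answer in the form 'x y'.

3480 413

d=71: √d = [8; 2,2,1,7,1,2,2,16] (ℓ=8, even), read p_7/q_7
step 0: (8, 1)  from 8·(1,0) + (0,1)
step 1: (17, 2)  from 2·(8,1) + (1,0)
step 2: (42, 5)  from 2·(17,2) + (8,1)
step 3: (59, 7)  from 1·(42,5) + (17,2)
step 4: (455, 54)  from 7·(59,7) + (42,5)
step 5: (514, 61)  from 1·(455,54) + (59,7)
step 6: (1483, 176)  from 2·(514,61) + (455,54)
step 7: (3480, 413)  from 2·(1483,176) + (514,61)
→ (3480, 413).  Check: 3480²=12110400, 71·413²=12110399, difference 1.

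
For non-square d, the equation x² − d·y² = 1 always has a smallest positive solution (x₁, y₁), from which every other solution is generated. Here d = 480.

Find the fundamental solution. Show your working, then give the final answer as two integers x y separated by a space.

√480 → a₀=21, period (1,9,1,42); ℓ=4 even so k=3
i=0: a=21 ⇒ p=21, q=1
…
i=2: a=9 ⇒ p=219, q=10
i=3: a=1 ⇒ p=241, q=11
(x₁, y₁) = (241, 11);  241² − 480·11² = 1 ✓

241 11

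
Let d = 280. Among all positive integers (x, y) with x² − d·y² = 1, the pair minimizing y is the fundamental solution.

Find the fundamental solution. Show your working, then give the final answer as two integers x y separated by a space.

√280 = [16; 1,2,1,2,1,32, …], period ℓ=6 (even) → k=5
i=0: a=16 ⇒ p=16, q=1
…
i=2: a=2 ⇒ p=50, q=3
i=3: a=1 ⇒ p=67, q=4
i=4: a=2 ⇒ p=184, q=11
i=5: a=1 ⇒ p=251, q=15
(x₁, y₁) = (251, 15);  251² − 280·15² = 1 ✓

251 15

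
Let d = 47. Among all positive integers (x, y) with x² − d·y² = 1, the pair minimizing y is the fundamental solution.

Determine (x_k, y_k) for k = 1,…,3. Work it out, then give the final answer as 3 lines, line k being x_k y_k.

√47 = [6; 1,5,1,12, …], period ℓ=4 (even) → k=3
a_0=6:  p_0=6·1+0=6,  q_0=6·0+1=1
a_1=1:  p_1=1·6+1=7,  q_1=1·1+0=1
a_2=5:  p_2=5·7+6=41,  q_2=5·1+1=6
a_3=1:  p_3=1·41+7=48,  q_3=1·6+1=7
→ (48, 7).  Check: 48²=2304, 47·7²=2303, difference 1.
n=2: (48,7)∘(48,7) = (48·48+47·7·7, 48·7+7·48) = (4607,672)
n=3: (4607,672)∘(48,7) = (48·4607+47·7·672, 48·672+7·4607) = (442224,64505)

48 7
4607 672
442224 64505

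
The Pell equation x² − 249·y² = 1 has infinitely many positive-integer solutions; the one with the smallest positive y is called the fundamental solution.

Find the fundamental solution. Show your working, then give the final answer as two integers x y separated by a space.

d=249: √d = [15; 1,3,1,1,5,…,3,1,30] (ℓ=16, even), read p_15/q_15
i=0: a=15 ⇒ p=15, q=1
i=1: a=1 ⇒ p=16, q=1
i=2: a=3 ⇒ p=63, q=4
i=3: a=1 ⇒ p=79, q=5
…
i=5: a=5 ⇒ p=789, q=50
…
i=9: a=3 ⇒ p=113835, q=7214
i=10: a=1 ⇒ p=150586, q=9543
i=11: a=5 ⇒ p=866765, q=54929
i=12: a=1 ⇒ p=1017351, q=64472
…
i=14: a=3 ⇒ p=6669699, q=422675
i=15: a=1 ⇒ p=8553815, q=542076
→ (8553815, 542076).  Check: 8553815²=73167751054225, 249·542076²=73167751054224, difference 1.

8553815 542076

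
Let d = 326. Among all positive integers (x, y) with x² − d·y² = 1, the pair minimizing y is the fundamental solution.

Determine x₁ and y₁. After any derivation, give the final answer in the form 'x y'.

√326 → a₀=18, period (18,36); ℓ=2 even so k=1
step 0: (18, 1)  from 18·(1,0) + (0,1)
step 1: (325, 18)  from 18·(18,1) + (1,0)
→ (325, 18).  Check: 325²=105625, 326·18²=105624, difference 1.

325 18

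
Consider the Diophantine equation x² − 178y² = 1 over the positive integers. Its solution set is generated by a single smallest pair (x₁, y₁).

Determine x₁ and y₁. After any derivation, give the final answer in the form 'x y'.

d=178: √d = [13; 2,1,12,1,2,26] (ℓ=6, even), read p_5/q_5
i=0: a=13 ⇒ p=13, q=1
i=1: a=2 ⇒ p=27, q=2
i=2: a=1 ⇒ p=40, q=3
…
i=4: a=1 ⇒ p=547, q=41
i=5: a=2 ⇒ p=1601, q=120
fundamental: x₁=1601, y₁=120  (since 2563201 − 178·14400 = 1)

1601 120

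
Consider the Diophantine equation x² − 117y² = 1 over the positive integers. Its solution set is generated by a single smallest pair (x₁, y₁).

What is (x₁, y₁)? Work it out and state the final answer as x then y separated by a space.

d=117: √d = [10; 1,4,2,4,1,20] (ℓ=6, even), read p_5/q_5
k=0  a_k=10  p_k/q_k = 10/1
k=1  a_k=1  p_k/q_k = 11/1
k=2  a_k=4  p_k/q_k = 54/5
k=3  a_k=2  p_k/q_k = 119/11
k=4  a_k=4  p_k/q_k = 530/49
k=5  a_k=1  p_k/q_k = 649/60
fundamental: x₁=649, y₁=60  (since 421201 − 117·3600 = 1)

649 60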